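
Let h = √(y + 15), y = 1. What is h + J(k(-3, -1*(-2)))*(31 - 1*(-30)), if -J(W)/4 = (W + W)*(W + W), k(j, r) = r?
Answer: -3900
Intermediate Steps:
h = 4 (h = √(1 + 15) = √16 = 4)
J(W) = -16*W² (J(W) = -4*(W + W)*(W + W) = -4*2*W*2*W = -16*W²)
h + J(k(-3, -1*(-2)))*(31 - 1*(-30)) = 4 + (-16*(-1*(-2))²)*(31 - 1*(-30)) = 4 + (-16*2²)*(31 + 30) = 4 - 16*4*61 = 4 - 64*61 = 4 - 3904 = -3900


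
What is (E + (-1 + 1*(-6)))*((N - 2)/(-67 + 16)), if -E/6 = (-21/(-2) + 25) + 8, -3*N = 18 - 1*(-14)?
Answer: -10184/153 ≈ -66.562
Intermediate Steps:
N = -32/3 (N = -(18 - 1*(-14))/3 = -(18 + 14)/3 = -⅓*32 = -32/3 ≈ -10.667)
E = -261 (E = -6*((-21/(-2) + 25) + 8) = -6*((-21*(-½) + 25) + 8) = -6*((21/2 + 25) + 8) = -6*(71/2 + 8) = -6*87/2 = -261)
(E + (-1 + 1*(-6)))*((N - 2)/(-67 + 16)) = (-261 + (-1 + 1*(-6)))*((-32/3 - 2)/(-67 + 16)) = (-261 + (-1 - 6))*(-38/3/(-51)) = (-261 - 7)*(-38/3*(-1/51)) = -268*38/153 = -10184/153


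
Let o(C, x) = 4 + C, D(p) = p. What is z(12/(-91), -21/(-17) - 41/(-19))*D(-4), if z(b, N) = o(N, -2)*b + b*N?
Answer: 12864/2261 ≈ 5.6895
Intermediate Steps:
z(b, N) = N*b + b*(4 + N) (z(b, N) = (4 + N)*b + b*N = b*(4 + N) + N*b = N*b + b*(4 + N))
z(12/(-91), -21/(-17) - 41/(-19))*D(-4) = (2*(12/(-91))*(2 + (-21/(-17) - 41/(-19))))*(-4) = (2*(12*(-1/91))*(2 + (-21*(-1/17) - 41*(-1/19))))*(-4) = (2*(-12/91)*(2 + (21/17 + 41/19)))*(-4) = (2*(-12/91)*(2 + 1096/323))*(-4) = (2*(-12/91)*(1742/323))*(-4) = -3216/2261*(-4) = 12864/2261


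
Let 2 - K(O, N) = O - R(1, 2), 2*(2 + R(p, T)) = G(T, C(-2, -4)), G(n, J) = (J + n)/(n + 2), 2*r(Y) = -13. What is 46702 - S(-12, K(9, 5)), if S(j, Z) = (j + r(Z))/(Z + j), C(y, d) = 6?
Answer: 1868043/40 ≈ 46701.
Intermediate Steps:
r(Y) = -13/2 (r(Y) = (1/2)*(-13) = -13/2)
G(n, J) = (J + n)/(2 + n)
R(p, T) = -2 + (6 + T)/(2*(2 + T)) (R(p, T) = -2 + ((6 + T)/(2 + T))/2 = -2 + (6 + T)/(2*(2 + T)))
K(O, N) = 1 - O (K(O, N) = 2 - (O - (-2 - 3*2)/(2*(2 + 2))) = 2 - (O - (-2 - 6)/(2*4)) = 2 - (O - (-8)/(2*4)) = 2 - (O - 1*(-1)) = 2 - (O + 1) = 2 - (1 + O) = 2 + (-1 - O) = 1 - O)
S(j, Z) = (-13/2 + j)/(Z + j) (S(j, Z) = (j - 13/2)/(Z + j) = (-13/2 + j)/(Z + j))
46702 - S(-12, K(9, 5)) = 46702 - (-13/2 - 12)/((1 - 1*9) - 12) = 46702 - (-37)/(((1 - 9) - 12)*2) = 46702 - (-37)/((-8 - 12)*2) = 46702 - (-37)/((-20)*2) = 46702 - (-1)*(-37)/(20*2) = 46702 - 1*37/40 = 46702 - 37/40 = 1868043/40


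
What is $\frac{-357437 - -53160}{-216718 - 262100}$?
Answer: $\frac{304277}{478818} \approx 0.63548$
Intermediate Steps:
$\frac{-357437 - -53160}{-216718 - 262100} = \frac{-357437 + 53160}{-478818} = \left(-304277\right) \left(- \frac{1}{478818}\right) = \frac{304277}{478818}$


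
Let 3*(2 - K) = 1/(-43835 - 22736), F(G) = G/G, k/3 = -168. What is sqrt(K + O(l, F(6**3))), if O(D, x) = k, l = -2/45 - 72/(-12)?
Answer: 5*I*sqrt(800896461981)/199713 ≈ 22.405*I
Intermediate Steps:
k = -504 (k = 3*(-168) = -504)
F(G) = 1
l = 268/45 (l = -2*1/45 - 72*(-1/12) = -2/45 + 6 = 268/45 ≈ 5.9556)
K = 399427/199713 (K = 2 - 1/(3*(-43835 - 22736)) = 2 - 1/3/(-66571) = 2 - 1/3*(-1/66571) = 2 + 1/199713 = 399427/199713 ≈ 2.0000)
O(D, x) = -504
sqrt(K + O(l, F(6**3))) = sqrt(399427/199713 - 504) = sqrt(-100255925/199713) = 5*I*sqrt(800896461981)/199713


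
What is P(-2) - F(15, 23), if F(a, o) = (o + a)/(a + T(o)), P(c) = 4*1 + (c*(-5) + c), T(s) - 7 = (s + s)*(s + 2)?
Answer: 7013/586 ≈ 11.968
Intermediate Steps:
T(s) = 7 + 2*s*(2 + s) (T(s) = 7 + (s + s)*(s + 2) = 7 + (2*s)*(2 + s) = 7 + 2*s*(2 + s))
P(c) = 4 - 4*c (P(c) = 4 + (-5*c + c) = 4 - 4*c)
F(a, o) = (a + o)/(7 + a + 2*o**2 + 4*o) (F(a, o) = (o + a)/(a + (7 + 2*o**2 + 4*o)) = (a + o)/(7 + a + 2*o**2 + 4*o))
P(-2) - F(15, 23) = (4 - 4*(-2)) - (15 + 23)/(7 + 15 + 2*23**2 + 4*23) = (4 + 8) - 38/(7 + 15 + 2*529 + 92) = 12 - 38/(7 + 15 + 1058 + 92) = 12 - 38/1172 = 12 - 1*19/586 = 12 - 19/586 = 7013/586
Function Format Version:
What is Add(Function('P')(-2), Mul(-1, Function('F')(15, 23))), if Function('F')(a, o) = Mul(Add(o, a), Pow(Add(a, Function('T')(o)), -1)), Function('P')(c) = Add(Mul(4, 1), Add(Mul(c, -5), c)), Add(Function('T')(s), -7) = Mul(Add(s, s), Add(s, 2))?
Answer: Rational(7013, 586) ≈ 11.968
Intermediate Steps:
Function('T')(s) = Add(7, Mul(2, s, Add(2, s))) (Function('T')(s) = Add(7, Mul(Add(s, s), Add(s, 2))) = Add(7, Mul(Mul(2, s), Add(2, s))) = Add(7, Mul(2, s, Add(2, s))))
Function('P')(c) = Add(4, Mul(-4, c)) (Function('P')(c) = Add(4, Add(Mul(-5, c), c)) = Add(4, Mul(-4, c)))
Function('F')(a, o) = Mul(Pow(Add(7, a, Mul(2, Pow(o, 2)), Mul(4, o)), -1), Add(a, o)) (Function('F')(a, o) = Mul(Add(o, a), Pow(Add(a, Add(7, Mul(2, Pow(o, 2)), Mul(4, o))), -1)) = Mul(Add(a, o), Pow(Add(7, a, Mul(2, Pow(o, 2)), Mul(4, o)), -1)) = Mul(Pow(Add(7, a, Mul(2, Pow(o, 2)), Mul(4, o)), -1), Add(a, o)))
Add(Function('P')(-2), Mul(-1, Function('F')(15, 23))) = Add(Add(4, Mul(-4, -2)), Mul(-1, Mul(Pow(Add(7, 15, Mul(2, Pow(23, 2)), Mul(4, 23)), -1), Add(15, 23)))) = Add(Add(4, 8), Mul(-1, Mul(Pow(Add(7, 15, Mul(2, 529), 92), -1), 38))) = Add(12, Mul(-1, Mul(Pow(Add(7, 15, 1058, 92), -1), 38))) = Add(12, Mul(-1, Mul(Pow(1172, -1), 38))) = Add(12, Mul(-1, Mul(Rational(1, 1172), 38))) = Add(12, Mul(-1, Rational(19, 586))) = Add(12, Rational(-19, 586)) = Rational(7013, 586)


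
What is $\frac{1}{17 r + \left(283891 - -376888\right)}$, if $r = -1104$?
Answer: $\frac{1}{642011} \approx 1.5576 \cdot 10^{-6}$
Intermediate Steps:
$\frac{1}{17 r + \left(283891 - -376888\right)} = \frac{1}{17 \left(-1104\right) + \left(283891 - -376888\right)} = \frac{1}{-18768 + \left(283891 + 376888\right)} = \frac{1}{-18768 + 660779} = \frac{1}{642011}$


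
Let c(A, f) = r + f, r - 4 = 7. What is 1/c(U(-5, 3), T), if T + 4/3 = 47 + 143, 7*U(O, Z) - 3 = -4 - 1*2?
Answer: 3/599 ≈ 0.0050083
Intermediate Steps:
r = 11 (r = 4 + 7 = 11)
U(O, Z) = -3/7 (U(O, Z) = 3/7 + (-4 - 1*2)/7 = 3/7 + (-4 - 2)/7 = 3/7 + (⅐)*(-6) = 3/7 - 6/7 = -3/7)
T = 566/3 (T = -4/3 + (47 + 143) = -4/3 + 190 = 566/3 ≈ 188.67)
c(A, f) = 11 + f
1/c(U(-5, 3), T) = 1/(11 + 566/3) = 1/(599/3) = 3/599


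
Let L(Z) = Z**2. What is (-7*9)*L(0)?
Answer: 0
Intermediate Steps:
(-7*9)*L(0) = -7*9*0**2 = -63*0 = 0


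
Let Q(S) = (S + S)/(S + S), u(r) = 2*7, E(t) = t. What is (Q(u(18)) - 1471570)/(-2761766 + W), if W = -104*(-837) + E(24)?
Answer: 133779/243154 ≈ 0.55018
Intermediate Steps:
u(r) = 14
W = 87072 (W = -104*(-837) + 24 = 87048 + 24 = 87072)
Q(S) = 1 (Q(S) = (2*S)/((2*S)) = (2*S)*(1/(2*S)) = 1)
(Q(u(18)) - 1471570)/(-2761766 + W) = (1 - 1471570)/(-2761766 + 87072) = -1471569/(-2674694) = -1471569*(-1/2674694) = 133779/243154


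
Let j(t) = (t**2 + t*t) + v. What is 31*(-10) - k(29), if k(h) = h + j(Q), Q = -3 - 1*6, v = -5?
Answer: -496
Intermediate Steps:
Q = -9 (Q = -3 - 6 = -9)
j(t) = -5 + 2*t**2 (j(t) = (t**2 + t*t) - 5 = (t**2 + t**2) - 5 = 2*t**2 - 5 = -5 + 2*t**2)
k(h) = 157 + h (k(h) = h + (-5 + 2*(-9)**2) = h + (-5 + 2*81) = h + (-5 + 162) = h + 157 = 157 + h)
31*(-10) - k(29) = 31*(-10) - (157 + 29) = -310 - 1*186 = -310 - 186 = -496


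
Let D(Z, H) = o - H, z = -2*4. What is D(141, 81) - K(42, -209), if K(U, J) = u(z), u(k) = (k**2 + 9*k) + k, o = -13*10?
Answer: -195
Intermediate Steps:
o = -130
z = -8
u(k) = k**2 + 10*k
K(U, J) = -16 (K(U, J) = -8*(10 - 8) = -8*2 = -16)
D(Z, H) = -130 - H
D(141, 81) - K(42, -209) = (-130 - 1*81) - 1*(-16) = (-130 - 81) + 16 = -211 + 16 = -195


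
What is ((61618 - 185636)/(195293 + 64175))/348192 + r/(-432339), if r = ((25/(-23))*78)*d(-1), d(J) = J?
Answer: -29567556572591/149728196067607872 ≈ -0.00019747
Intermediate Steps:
r = 1950/23 (r = ((25/(-23))*78)*(-1) = ((25*(-1/23))*78)*(-1) = -25/23*78*(-1) = -1950/23*(-1) = 1950/23 ≈ 84.783)
((61618 - 185636)/(195293 + 64175))/348192 + r/(-432339) = ((61618 - 185636)/(195293 + 64175))/348192 + (1950/23)/(-432339) = -124018/259468*(1/348192) + (1950/23)*(-1/432339) = -124018*1/259468*(1/348192) - 650/3314599 = -62009/129734*1/348192 - 650/3314599 = -62009/45172340928 - 650/3314599 = -29567556572591/149728196067607872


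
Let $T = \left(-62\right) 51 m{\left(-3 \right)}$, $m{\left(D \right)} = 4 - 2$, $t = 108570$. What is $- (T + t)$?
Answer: $-102246$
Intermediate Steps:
$m{\left(D \right)} = 2$ ($m{\left(D \right)} = 4 - 2 = 2$)
$T = -6324$ ($T = \left(-62\right) 51 \cdot 2 = \left(-3162\right) 2 = -6324$)
$- (T + t) = - (-6324 + 108570) = \left(-1\right) 102246 = -102246$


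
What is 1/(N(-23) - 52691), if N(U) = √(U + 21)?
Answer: -52691/2776341483 - I*√2/2776341483 ≈ -1.8979e-5 - 5.0938e-10*I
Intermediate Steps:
N(U) = √(21 + U)
1/(N(-23) - 52691) = 1/(√(21 - 23) - 52691) = 1/(√(-2) - 52691) = 1/(I*√2 - 52691) = 1/(-52691 + I*√2)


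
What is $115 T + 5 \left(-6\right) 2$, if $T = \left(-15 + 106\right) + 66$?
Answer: $17995$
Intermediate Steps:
$T = 157$ ($T = 91 + 66 = 157$)
$115 T + 5 \left(-6\right) 2 = 115 \cdot 157 + 5 \left(-6\right) 2 = 18055 - 60 = 17995$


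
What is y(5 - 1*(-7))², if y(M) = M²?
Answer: 20736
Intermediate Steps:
y(5 - 1*(-7))² = ((5 - 1*(-7))²)² = ((5 + 7)²)² = (12²)² = 144² = 20736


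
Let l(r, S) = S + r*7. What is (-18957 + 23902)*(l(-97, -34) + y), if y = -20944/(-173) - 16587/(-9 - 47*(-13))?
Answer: -7419496515/2422 ≈ -3.0634e+6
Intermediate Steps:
l(r, S) = S + 7*r
y = 9738737/104146 (y = -20944*(-1/173) - 16587/(-9 + 611) = 20944/173 - 16587/602 = 9738737/104146 ≈ 93.510)
(-18957 + 23902)*(l(-97, -34) + y) = (-18957 + 23902)*((-34 + 7*(-97)) + 9738737/104146) = 4945*((-34 - 679) + 9738737/104146) = 4945*(-713 + 9738737/104146) = 4945*(-64517361/104146) = -7419496515/2422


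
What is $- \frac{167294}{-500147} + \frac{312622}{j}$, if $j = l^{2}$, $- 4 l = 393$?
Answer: $\frac{2527549677950}{77247204003} \approx 32.72$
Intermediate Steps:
$l = - \frac{393}{4}$ ($l = \left(- \frac{1}{4}\right) 393 = - \frac{393}{4} \approx -98.25$)
$j = \frac{154449}{16}$ ($j = \left(- \frac{393}{4}\right)^{2} = \frac{154449}{16} \approx 9653.1$)
$- \frac{167294}{-500147} + \frac{312622}{j} = - \frac{167294}{-500147} + \frac{312622}{\frac{154449}{16}} = \left(-167294\right) \left(- \frac{1}{500147}\right) + 312622 \cdot \frac{16}{154449} = \frac{167294}{500147} + \frac{5001952}{154449} = \frac{2527549677950}{77247204003}$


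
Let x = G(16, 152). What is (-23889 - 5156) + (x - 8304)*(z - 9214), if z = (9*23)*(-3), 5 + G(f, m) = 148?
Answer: 80234390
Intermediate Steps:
G(f, m) = 143 (G(f, m) = -5 + 148 = 143)
x = 143
z = -621 (z = 207*(-3) = -621)
(-23889 - 5156) + (x - 8304)*(z - 9214) = (-23889 - 5156) + (143 - 8304)*(-621 - 9214) = -29045 - 8161*(-9835) = -29045 + 80263435 = 80234390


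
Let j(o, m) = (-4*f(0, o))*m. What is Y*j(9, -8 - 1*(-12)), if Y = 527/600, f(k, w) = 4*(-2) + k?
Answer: 8432/75 ≈ 112.43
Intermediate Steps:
f(k, w) = -8 + k
Y = 527/600 (Y = 527*(1/600) = 527/600 ≈ 0.87833)
j(o, m) = 32*m (j(o, m) = (-4*(-8 + 0))*m = (-4*(-8))*m = 32*m)
Y*j(9, -8 - 1*(-12)) = 527*(32*(-8 - 1*(-12)))/600 = 527*(32*(-8 + 12))/600 = 527*(32*4)/600 = (527/600)*128 = 8432/75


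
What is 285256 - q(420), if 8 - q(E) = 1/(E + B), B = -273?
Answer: 41931457/147 ≈ 2.8525e+5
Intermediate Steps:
q(E) = 8 - 1/(-273 + E) (q(E) = 8 - 1/(E - 273) = 8 - 1/(-273 + E))
285256 - q(420) = 285256 - (-2185 + 8*420)/(-273 + 420) = 285256 - (-2185 + 3360)/147 = 285256 - 1175/147 = 41931457/147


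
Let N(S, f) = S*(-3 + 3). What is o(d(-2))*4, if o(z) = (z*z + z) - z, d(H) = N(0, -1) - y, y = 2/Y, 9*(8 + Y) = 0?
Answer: ¼ ≈ 0.25000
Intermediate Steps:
Y = -8 (Y = -8 + (⅑)*0 = -8 + 0 = -8)
y = -¼ (y = 2/(-8) = 2*(-⅛) = -¼ ≈ -0.25000)
N(S, f) = 0 (N(S, f) = S*0 = 0)
d(H) = ¼ (d(H) = 0 - 1*(-¼) = 0 + ¼ = ¼)
o(z) = z² (o(z) = (z² + z) - z = (z + z²) - z = z²)
o(d(-2))*4 = (¼)²*4 = (1/16)*4 = ¼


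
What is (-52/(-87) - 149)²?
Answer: 166693921/7569 ≈ 22023.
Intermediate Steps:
(-52/(-87) - 149)² = (-52*(-1/87) - 149)² = (52/87 - 149)² = (-12911/87)² = 166693921/7569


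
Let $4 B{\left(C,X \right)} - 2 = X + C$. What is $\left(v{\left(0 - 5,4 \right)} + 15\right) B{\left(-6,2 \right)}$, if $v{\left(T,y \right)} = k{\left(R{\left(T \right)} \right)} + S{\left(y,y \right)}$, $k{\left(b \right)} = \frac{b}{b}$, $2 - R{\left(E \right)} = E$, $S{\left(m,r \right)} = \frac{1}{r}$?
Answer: $- \frac{65}{8} \approx -8.125$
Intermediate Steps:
$R{\left(E \right)} = 2 - E$
$B{\left(C,X \right)} = \frac{1}{2} + \frac{C}{4} + \frac{X}{4}$ ($B{\left(C,X \right)} = \frac{1}{2} + \frac{X + C}{4} = \frac{1}{2} + \frac{C + X}{4} = \frac{1}{2} + \left(\frac{C}{4} + \frac{X}{4}\right) = \frac{1}{2} + \frac{C}{4} + \frac{X}{4}$)
$k{\left(b \right)} = 1$
$v{\left(T,y \right)} = 1 + \frac{1}{y}$
$\left(v{\left(0 - 5,4 \right)} + 15\right) B{\left(-6,2 \right)} = \left(\frac{1 + 4}{4} + 15\right) \left(\frac{1}{2} + \frac{1}{4} \left(-6\right) + \frac{1}{4} \cdot 2\right) = \left(\frac{1}{4} \cdot 5 + 15\right) \left(\frac{1}{2} - \frac{3}{2} + \frac{1}{2}\right) = \left(\frac{5}{4} + 15\right) \left(- \frac{1}{2}\right) = \frac{65}{4} \left(- \frac{1}{2}\right) = - \frac{65}{8}$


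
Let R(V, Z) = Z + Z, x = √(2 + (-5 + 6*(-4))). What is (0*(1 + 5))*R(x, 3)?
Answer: 0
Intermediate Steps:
x = 3*I*√3 (x = √(2 + (-5 - 24)) = √(2 - 29) = √(-27) = 3*I*√3 ≈ 5.1962*I)
R(V, Z) = 2*Z
(0*(1 + 5))*R(x, 3) = (0*(1 + 5))*(2*3) = (0*6)*6 = 0*6 = 0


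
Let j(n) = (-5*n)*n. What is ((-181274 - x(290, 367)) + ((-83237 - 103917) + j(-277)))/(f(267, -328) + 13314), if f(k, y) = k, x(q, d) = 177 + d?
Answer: -752617/13581 ≈ -55.417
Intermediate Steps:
j(n) = -5*n²
((-181274 - x(290, 367)) + ((-83237 - 103917) + j(-277)))/(f(267, -328) + 13314) = ((-181274 - (177 + 367)) + ((-83237 - 103917) - 5*(-277)²))/(267 + 13314) = ((-181274 - 1*544) + (-187154 - 5*76729))/13581 = ((-181274 - 544) + (-187154 - 383645))*(1/13581) = (-181818 - 570799)*(1/13581) = -752617*1/13581 = -752617/13581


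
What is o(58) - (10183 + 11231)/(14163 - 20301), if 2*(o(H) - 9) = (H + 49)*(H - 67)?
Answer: -959597/2046 ≈ -469.01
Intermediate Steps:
o(H) = 9 + (-67 + H)*(49 + H)/2 (o(H) = 9 + ((H + 49)*(H - 67))/2 = 9 + ((49 + H)*(-67 + H))/2 = 9 + ((-67 + H)*(49 + H))/2 = 9 + (-67 + H)*(49 + H)/2)
o(58) - (10183 + 11231)/(14163 - 20301) = (-3265/2 + (1/2)*58**2 - 9*58) - (10183 + 11231)/(14163 - 20301) = (-3265/2 + (1/2)*3364 - 522) - 21414/(-6138) = (-3265/2 + 1682 - 522) - 21414*(-1)/6138 = -945/2 - 1*(-3569/1023) = -945/2 + 3569/1023 = -959597/2046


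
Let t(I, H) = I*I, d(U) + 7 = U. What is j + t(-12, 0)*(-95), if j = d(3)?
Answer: -13684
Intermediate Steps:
d(U) = -7 + U
t(I, H) = I²
j = -4 (j = -7 + 3 = -4)
j + t(-12, 0)*(-95) = -4 + (-12)²*(-95) = -4 + 144*(-95) = -4 - 13680 = -13684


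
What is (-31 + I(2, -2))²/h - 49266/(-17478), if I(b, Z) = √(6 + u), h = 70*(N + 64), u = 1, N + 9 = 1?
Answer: 1458621/475790 - 31*√7/1960 ≈ 3.0238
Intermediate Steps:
N = -8 (N = -9 + 1 = -8)
h = 3920 (h = 70*(-8 + 64) = 70*56 = 3920)
I(b, Z) = √7 (I(b, Z) = √(6 + 1) = √7)
(-31 + I(2, -2))²/h - 49266/(-17478) = (-31 + √7)²/3920 - 49266/(-17478) = (-31 + √7)²*(1/3920) - 49266*(-1/17478) = (-31 + √7)²/3920 + 2737/971 = 2737/971 + (-31 + √7)²/3920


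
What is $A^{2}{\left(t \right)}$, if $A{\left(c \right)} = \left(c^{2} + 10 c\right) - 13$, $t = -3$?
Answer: $1156$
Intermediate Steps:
$A{\left(c \right)} = -13 + c^{2} + 10 c$
$A^{2}{\left(t \right)} = \left(-13 + \left(-3\right)^{2} + 10 \left(-3\right)\right)^{2} = \left(-13 + 9 - 30\right)^{2} = \left(-34\right)^{2} = 1156$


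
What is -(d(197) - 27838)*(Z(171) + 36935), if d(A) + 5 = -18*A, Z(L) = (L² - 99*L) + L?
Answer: 1551181602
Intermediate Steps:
Z(L) = L² - 98*L
d(A) = -5 - 18*A
-(d(197) - 27838)*(Z(171) + 36935) = -((-5 - 18*197) - 27838)*(171*(-98 + 171) + 36935) = -((-5 - 3546) - 27838)*(171*73 + 36935) = -(-3551 - 27838)*(12483 + 36935) = -(-31389)*49418 = -1*(-1551181602) = 1551181602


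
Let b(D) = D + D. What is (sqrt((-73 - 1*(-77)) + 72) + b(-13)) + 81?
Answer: 55 + 2*sqrt(19) ≈ 63.718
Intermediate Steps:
b(D) = 2*D
(sqrt((-73 - 1*(-77)) + 72) + b(-13)) + 81 = (sqrt((-73 - 1*(-77)) + 72) + 2*(-13)) + 81 = (sqrt((-73 + 77) + 72) - 26) + 81 = (sqrt(4 + 72) - 26) + 81 = (sqrt(76) - 26) + 81 = (2*sqrt(19) - 26) + 81 = (-26 + 2*sqrt(19)) + 81 = 55 + 2*sqrt(19)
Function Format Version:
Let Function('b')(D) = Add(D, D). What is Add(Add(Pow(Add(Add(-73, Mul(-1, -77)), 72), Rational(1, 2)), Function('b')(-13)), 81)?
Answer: Add(55, Mul(2, Pow(19, Rational(1, 2)))) ≈ 63.718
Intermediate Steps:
Function('b')(D) = Mul(2, D)
Add(Add(Pow(Add(Add(-73, Mul(-1, -77)), 72), Rational(1, 2)), Function('b')(-13)), 81) = Add(Add(Pow(Add(Add(-73, Mul(-1, -77)), 72), Rational(1, 2)), Mul(2, -13)), 81) = Add(Add(Pow(Add(Add(-73, 77), 72), Rational(1, 2)), -26), 81) = Add(Add(Pow(Add(4, 72), Rational(1, 2)), -26), 81) = Add(Add(Pow(76, Rational(1, 2)), -26), 81) = Add(Add(Mul(2, Pow(19, Rational(1, 2))), -26), 81) = Add(Add(-26, Mul(2, Pow(19, Rational(1, 2)))), 81) = Add(55, Mul(2, Pow(19, Rational(1, 2))))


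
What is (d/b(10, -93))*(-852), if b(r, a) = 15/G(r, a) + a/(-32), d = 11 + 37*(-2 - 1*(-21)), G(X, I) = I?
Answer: -86208768/389 ≈ -2.2162e+5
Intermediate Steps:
d = 714 (d = 11 + 37*(-2 + 21) = 11 + 37*19 = 11 + 703 = 714)
b(r, a) = 15/a - a/32 (b(r, a) = 15/a + a/(-32) = 15/a + a*(-1/32) = 15/a - a/32)
(d/b(10, -93))*(-852) = (714/(15/(-93) - 1/32*(-93)))*(-852) = (714/(15*(-1/93) + 93/32))*(-852) = (714/(-5/31 + 93/32))*(-852) = (714/(2723/992))*(-852) = (714*(992/2723))*(-852) = (101184/389)*(-852) = -86208768/389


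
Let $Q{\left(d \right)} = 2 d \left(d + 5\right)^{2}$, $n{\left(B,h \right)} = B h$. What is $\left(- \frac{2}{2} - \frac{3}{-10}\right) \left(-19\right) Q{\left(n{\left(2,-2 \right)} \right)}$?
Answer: $- \frac{532}{5} \approx -106.4$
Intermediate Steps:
$Q{\left(d \right)} = 2 d \left(5 + d\right)^{2}$
$\left(- \frac{2}{2} - \frac{3}{-10}\right) \left(-19\right) Q{\left(n{\left(2,-2 \right)} \right)} = \left(- \frac{2}{2} - \frac{3}{-10}\right) \left(-19\right) 2 \cdot 2 \left(-2\right) \left(5 + 2 \left(-2\right)\right)^{2} = \left(\left(-2\right) \frac{1}{2} - - \frac{3}{10}\right) \left(-19\right) 2 \left(-4\right) \left(5 - 4\right)^{2} = \left(-1 + \frac{3}{10}\right) \left(-19\right) 2 \left(-4\right) 1^{2} = \left(- \frac{7}{10}\right) \left(-19\right) 2 \left(-4\right) 1 = \frac{133}{10} \left(-8\right) = - \frac{532}{5}$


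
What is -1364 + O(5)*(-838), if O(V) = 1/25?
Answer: -34938/25 ≈ -1397.5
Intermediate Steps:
O(V) = 1/25
-1364 + O(5)*(-838) = -1364 + (1/25)*(-838) = -1364 - 838/25 = -34938/25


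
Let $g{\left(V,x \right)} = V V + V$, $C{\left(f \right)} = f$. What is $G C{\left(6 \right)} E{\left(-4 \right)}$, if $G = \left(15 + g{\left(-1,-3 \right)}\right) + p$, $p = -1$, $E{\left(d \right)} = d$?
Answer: $-336$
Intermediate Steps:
$g{\left(V,x \right)} = V + V^{2}$ ($g{\left(V,x \right)} = V^{2} + V = V + V^{2}$)
$G = 14$ ($G = \left(15 - \left(1 - 1\right)\right) - 1 = \left(15 - 0\right) - 1 = \left(15 + 0\right) - 1 = 15 - 1 = 14$)
$G C{\left(6 \right)} E{\left(-4 \right)} = 14 \cdot 6 \left(-4\right) = 84 \left(-4\right) = -336$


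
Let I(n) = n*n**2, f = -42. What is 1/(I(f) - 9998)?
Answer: -1/84086 ≈ -1.1893e-5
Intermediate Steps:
I(n) = n**3
1/(I(f) - 9998) = 1/((-42)**3 - 9998) = 1/(-74088 - 9998) = 1/(-84086) = -1/84086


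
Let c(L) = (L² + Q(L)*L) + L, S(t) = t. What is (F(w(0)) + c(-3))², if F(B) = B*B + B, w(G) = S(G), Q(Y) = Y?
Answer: 225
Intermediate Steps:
w(G) = G
F(B) = B + B² (F(B) = B² + B = B + B²)
c(L) = L + 2*L² (c(L) = (L² + L*L) + L = (L² + L²) + L = 2*L² + L = L + 2*L²)
(F(w(0)) + c(-3))² = (0*(1 + 0) - 3*(1 + 2*(-3)))² = (0*1 - 3*(1 - 6))² = (0 - 3*(-5))² = (0 + 15)² = 15² = 225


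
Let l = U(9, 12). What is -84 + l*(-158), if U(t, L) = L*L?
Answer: -22836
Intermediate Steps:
U(t, L) = L²
l = 144 (l = 12² = 144)
-84 + l*(-158) = -84 + 144*(-158) = -84 - 22752 = -22836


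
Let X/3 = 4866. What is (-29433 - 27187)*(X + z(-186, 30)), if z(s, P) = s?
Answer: -816007440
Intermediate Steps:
X = 14598 (X = 3*4866 = 14598)
(-29433 - 27187)*(X + z(-186, 30)) = (-29433 - 27187)*(14598 - 186) = -56620*14412 = -816007440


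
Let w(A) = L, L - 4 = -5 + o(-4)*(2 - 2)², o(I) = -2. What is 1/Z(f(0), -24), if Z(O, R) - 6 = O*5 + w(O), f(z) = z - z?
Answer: ⅕ ≈ 0.20000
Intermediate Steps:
L = -1 (L = 4 + (-5 - 2*(2 - 2)²) = 4 + (-5 - 2*0²) = 4 + (-5 - 2*0) = 4 + (-5 + 0) = 4 - 5 = -1)
w(A) = -1
f(z) = 0
Z(O, R) = 5 + 5*O (Z(O, R) = 6 + (O*5 - 1) = 6 + (5*O - 1) = 6 + (-1 + 5*O) = 5 + 5*O)
1/Z(f(0), -24) = 1/(5 + 5*0) = 1/(5 + 0) = 1/5 = ⅕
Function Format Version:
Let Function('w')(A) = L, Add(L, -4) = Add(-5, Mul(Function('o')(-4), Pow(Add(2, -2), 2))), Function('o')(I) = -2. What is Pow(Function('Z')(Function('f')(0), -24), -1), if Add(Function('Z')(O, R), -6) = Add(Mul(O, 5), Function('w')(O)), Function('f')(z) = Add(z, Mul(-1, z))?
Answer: Rational(1, 5) ≈ 0.20000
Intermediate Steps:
L = -1 (L = Add(4, Add(-5, Mul(-2, Pow(Add(2, -2), 2)))) = Add(4, Add(-5, Mul(-2, Pow(0, 2)))) = Add(4, Add(-5, Mul(-2, 0))) = Add(4, Add(-5, 0)) = Add(4, -5) = -1)
Function('w')(A) = -1
Function('f')(z) = 0
Function('Z')(O, R) = Add(5, Mul(5, O)) (Function('Z')(O, R) = Add(6, Add(Mul(O, 5), -1)) = Add(6, Add(Mul(5, O), -1)) = Add(6, Add(-1, Mul(5, O))) = Add(5, Mul(5, O)))
Pow(Function('Z')(Function('f')(0), -24), -1) = Pow(Add(5, Mul(5, 0)), -1) = Pow(Add(5, 0), -1) = Pow(5, -1) = Rational(1, 5)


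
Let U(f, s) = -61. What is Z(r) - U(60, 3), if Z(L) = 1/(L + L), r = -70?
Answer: 8539/140 ≈ 60.993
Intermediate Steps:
Z(L) = 1/(2*L)
Z(r) - U(60, 3) = (1/2)/(-70) - 1*(-61) = (1/2)*(-1/70) + 61 = -1/140 + 61 = 8539/140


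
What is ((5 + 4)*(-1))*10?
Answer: -90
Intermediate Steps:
((5 + 4)*(-1))*10 = (9*(-1))*10 = -9*10 = -90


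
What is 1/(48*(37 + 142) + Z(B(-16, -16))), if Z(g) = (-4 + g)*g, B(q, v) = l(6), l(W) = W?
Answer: 1/8604 ≈ 0.00011622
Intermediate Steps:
B(q, v) = 6
Z(g) = g*(-4 + g)
1/(48*(37 + 142) + Z(B(-16, -16))) = 1/(48*(37 + 142) + 6*(-4 + 6)) = 1/(48*179 + 6*2) = 1/(8592 + 12) = 1/8604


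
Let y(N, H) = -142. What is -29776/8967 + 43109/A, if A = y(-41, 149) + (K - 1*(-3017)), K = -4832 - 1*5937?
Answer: -621610147/70785498 ≈ -8.7816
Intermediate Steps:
K = -10769 (K = -4832 - 5937 = -10769)
A = -7894 (A = -142 + (-10769 - 1*(-3017)) = -142 + (-10769 + 3017) = -142 - 7752 = -7894)
-29776/8967 + 43109/A = -29776/8967 + 43109/(-7894) = -29776*1/8967 + 43109*(-1/7894) = -29776/8967 - 43109/7894 = -621610147/70785498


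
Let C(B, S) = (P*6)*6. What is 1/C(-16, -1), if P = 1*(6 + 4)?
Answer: 1/360 ≈ 0.0027778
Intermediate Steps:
P = 10 (P = 1*10 = 10)
C(B, S) = 360 (C(B, S) = (10*6)*6 = 60*6 = 360)
1/C(-16, -1) = 1/360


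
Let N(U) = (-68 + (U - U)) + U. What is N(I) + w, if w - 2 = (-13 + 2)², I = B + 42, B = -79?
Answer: 18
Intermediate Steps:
I = -37 (I = -79 + 42 = -37)
N(U) = -68 + U (N(U) = (-68 + 0) + U = -68 + U)
w = 123 (w = 2 + (-13 + 2)² = 2 + (-11)² = 2 + 121 = 123)
N(I) + w = (-68 - 37) + 123 = -105 + 123 = 18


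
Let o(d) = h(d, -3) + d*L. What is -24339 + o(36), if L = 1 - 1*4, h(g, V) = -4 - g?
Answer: -24487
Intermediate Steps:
L = -3 (L = 1 - 4 = -3)
o(d) = -4 - 4*d (o(d) = (-4 - d) + d*(-3) = (-4 - d) - 3*d = -4 - 4*d)
-24339 + o(36) = -24339 + (-4 - 4*36) = -24339 + (-4 - 144) = -24339 - 148 = -24487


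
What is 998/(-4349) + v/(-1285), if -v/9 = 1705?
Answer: 13090595/1117693 ≈ 11.712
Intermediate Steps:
v = -15345 (v = -9*1705 = -15345)
998/(-4349) + v/(-1285) = 998/(-4349) - 15345/(-1285) = 998*(-1/4349) - 15345*(-1/1285) = -998/4349 + 3069/257 = 13090595/1117693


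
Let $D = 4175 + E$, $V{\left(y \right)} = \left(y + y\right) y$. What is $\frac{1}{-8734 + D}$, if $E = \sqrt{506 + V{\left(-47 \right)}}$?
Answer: $- \frac{4559}{20779557} - \frac{2 \sqrt{1231}}{20779557} \approx -0.00022278$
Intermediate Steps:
$V{\left(y \right)} = 2 y^{2}$ ($V{\left(y \right)} = 2 y y = 2 y^{2}$)
$E = 2 \sqrt{1231}$ ($E = \sqrt{506 + 2 \left(-47\right)^{2}} = \sqrt{506 + 2 \cdot 2209} = \sqrt{506 + 4418} = \sqrt{4924} = 2 \sqrt{1231} \approx 70.171$)
$D = 4175 + 2 \sqrt{1231} \approx 4245.2$
$\frac{1}{-8734 + D} = \frac{1}{-8734 + \left(4175 + 2 \sqrt{1231}\right)} = \frac{1}{-4559 + 2 \sqrt{1231}}$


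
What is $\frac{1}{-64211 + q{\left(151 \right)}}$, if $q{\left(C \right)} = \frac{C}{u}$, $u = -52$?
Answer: $- \frac{52}{3339123} \approx -1.5573 \cdot 10^{-5}$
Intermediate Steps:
$q{\left(C \right)} = - \frac{C}{52}$ ($q{\left(C \right)} = \frac{C}{-52} = C \left(- \frac{1}{52}\right) = - \frac{C}{52}$)
$\frac{1}{-64211 + q{\left(151 \right)}} = \frac{1}{-64211 - \frac{151}{52}} = \frac{1}{- \frac{3339123}{52}} = - \frac{52}{3339123}$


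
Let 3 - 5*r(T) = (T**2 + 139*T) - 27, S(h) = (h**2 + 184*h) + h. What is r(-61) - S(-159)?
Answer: 25458/5 ≈ 5091.6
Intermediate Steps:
S(h) = h**2 + 185*h
r(T) = 6 - 139*T/5 - T**2/5 (r(T) = 3/5 - ((T**2 + 139*T) - 27)/5 = 3/5 - (-27 + T**2 + 139*T)/5 = 3/5 + (27/5 - 139*T/5 - T**2/5) = 6 - 139*T/5 - T**2/5)
r(-61) - S(-159) = (6 - 139/5*(-61) - 1/5*(-61)**2) - (-159)*(185 - 159) = (6 + 8479/5 - 1/5*3721) - (-159)*26 = (6 + 8479/5 - 3721/5) - 1*(-4134) = 4788/5 + 4134 = 25458/5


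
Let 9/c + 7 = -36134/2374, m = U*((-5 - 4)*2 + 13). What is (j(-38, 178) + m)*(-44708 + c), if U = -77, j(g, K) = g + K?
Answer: -29480722275/1256 ≈ -2.3472e+7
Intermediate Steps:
j(g, K) = K + g
m = 385 (m = -77*((-5 - 4)*2 + 13) = -77*(-9*2 + 13) = -77*(-18 + 13) = -77*(-5) = 385)
c = -3561/8792 (c = 9/(-7 - 36134/2374) = 9/(-7 - 36134*1/2374) = 9/(-7 - 18067/1187) = 9/(-26376/1187) = 9*(-1187/26376) = -3561/8792 ≈ -0.40503)
(j(-38, 178) + m)*(-44708 + c) = ((178 - 38) + 385)*(-44708 - 3561/8792) = (140 + 385)*(-393076297/8792) = 525*(-393076297/8792) = -29480722275/1256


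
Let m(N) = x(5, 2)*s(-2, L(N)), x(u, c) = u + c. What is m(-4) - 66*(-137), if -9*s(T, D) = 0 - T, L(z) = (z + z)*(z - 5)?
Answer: 81364/9 ≈ 9040.4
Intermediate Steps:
L(z) = 2*z*(-5 + z) (L(z) = (2*z)*(-5 + z) = 2*z*(-5 + z))
s(T, D) = T/9 (s(T, D) = -(0 - T)/9 = -(-1)*T/9 = T/9)
x(u, c) = c + u
m(N) = -14/9 (m(N) = (2 + 5)*((⅑)*(-2)) = 7*(-2/9) = -14/9)
m(-4) - 66*(-137) = -14/9 - 66*(-137) = -14/9 + 9042 = 81364/9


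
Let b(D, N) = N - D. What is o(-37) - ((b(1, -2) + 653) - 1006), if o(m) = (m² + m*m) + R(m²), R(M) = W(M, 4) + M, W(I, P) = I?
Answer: 5832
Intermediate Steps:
R(M) = 2*M (R(M) = M + M = 2*M)
o(m) = 4*m² (o(m) = (m² + m*m) + 2*m² = (m² + m²) + 2*m² = 2*m² + 2*m² = 4*m²)
o(-37) - ((b(1, -2) + 653) - 1006) = 4*(-37)² - (((-2 - 1*1) + 653) - 1006) = 4*1369 - (((-2 - 1) + 653) - 1006) = 5476 - ((-3 + 653) - 1006) = 5476 - (650 - 1006) = 5476 - 1*(-356) = 5476 + 356 = 5832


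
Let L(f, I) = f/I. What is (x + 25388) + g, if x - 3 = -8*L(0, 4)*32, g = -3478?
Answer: 21913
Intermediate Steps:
x = 3 (x = 3 - 0/4*32 = 3 - 8*0*32 = 3 + 0*32 = 3 + 0 = 3)
(x + 25388) + g = (3 + 25388) - 3478 = 25391 - 3478 = 21913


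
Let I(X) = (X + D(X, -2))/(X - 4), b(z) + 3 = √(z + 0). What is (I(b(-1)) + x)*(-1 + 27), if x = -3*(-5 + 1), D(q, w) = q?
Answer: 8372/25 - 104*I/25 ≈ 334.88 - 4.16*I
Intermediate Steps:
b(z) = -3 + √z (b(z) = -3 + √(z + 0) = -3 + √z)
x = 12 (x = -3*(-4) = 12)
I(X) = 2*X/(-4 + X) (I(X) = (X + X)/(X - 4) = (2*X)/(-4 + X) = 2*X/(-4 + X))
(I(b(-1)) + x)*(-1 + 27) = (2*(-3 + √(-1))/(-4 + (-3 + √(-1))) + 12)*(-1 + 27) = (2*(-3 + I)/(-4 + (-3 + I)) + 12)*26 = (2*(-3 + I)/(-7 + I) + 12)*26 = (2*(-3 + I)*((-7 - I)/50) + 12)*26 = ((-7 - I)*(-3 + I)/25 + 12)*26 = (12 + (-7 - I)*(-3 + I)/25)*26 = 312 + 26*(-7 - I)*(-3 + I)/25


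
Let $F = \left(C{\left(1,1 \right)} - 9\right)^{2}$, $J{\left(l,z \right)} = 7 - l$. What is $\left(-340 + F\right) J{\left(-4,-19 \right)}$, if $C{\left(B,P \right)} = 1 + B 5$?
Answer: $-3641$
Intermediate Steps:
$C{\left(B,P \right)} = 1 + 5 B$
$F = 9$ ($F = \left(\left(1 + 5 \cdot 1\right) - 9\right)^{2} = \left(\left(1 + 5\right) - 9\right)^{2} = \left(6 - 9\right)^{2} = \left(-3\right)^{2} = 9$)
$\left(-340 + F\right) J{\left(-4,-19 \right)} = \left(-340 + 9\right) \left(7 - -4\right) = - 331 \left(7 + 4\right) = \left(-331\right) 11 = -3641$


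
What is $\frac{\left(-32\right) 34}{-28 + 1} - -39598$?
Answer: $\frac{1070234}{27} \approx 39638.0$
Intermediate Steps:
$\frac{\left(-32\right) 34}{-28 + 1} - -39598 = - \frac{1088}{-27} + 39598 = \left(-1088\right) \left(- \frac{1}{27}\right) + 39598 = \frac{1088}{27} + 39598 = \frac{1070234}{27}$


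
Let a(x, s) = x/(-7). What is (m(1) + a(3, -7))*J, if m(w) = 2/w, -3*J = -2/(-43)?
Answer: -22/903 ≈ -0.024363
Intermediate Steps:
J = -2/129 (J = -(-2)/(3*(-43)) = -(-2)*(-1)/(3*43) = -1/3*2/43 = -2/129 ≈ -0.015504)
a(x, s) = -x/7 (a(x, s) = x*(-1/7) = -x/7)
(m(1) + a(3, -7))*J = (2/1 - 1/7*3)*(-2/129) = (2*1 - 3/7)*(-2/129) = (2 - 3/7)*(-2/129) = (11/7)*(-2/129) = -22/903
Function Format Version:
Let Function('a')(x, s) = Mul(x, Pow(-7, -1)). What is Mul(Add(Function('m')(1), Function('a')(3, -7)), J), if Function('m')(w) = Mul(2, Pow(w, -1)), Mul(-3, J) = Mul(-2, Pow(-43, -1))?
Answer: Rational(-22, 903) ≈ -0.024363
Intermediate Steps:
J = Rational(-2, 129) (J = Mul(Rational(-1, 3), Mul(-2, Pow(-43, -1))) = Mul(Rational(-1, 3), Mul(-2, Rational(-1, 43))) = Mul(Rational(-1, 3), Rational(2, 43)) = Rational(-2, 129) ≈ -0.015504)
Function('a')(x, s) = Mul(Rational(-1, 7), x) (Function('a')(x, s) = Mul(x, Rational(-1, 7)) = Mul(Rational(-1, 7), x))
Mul(Add(Function('m')(1), Function('a')(3, -7)), J) = Mul(Add(Mul(2, Pow(1, -1)), Mul(Rational(-1, 7), 3)), Rational(-2, 129)) = Mul(Add(Mul(2, 1), Rational(-3, 7)), Rational(-2, 129)) = Mul(Add(2, Rational(-3, 7)), Rational(-2, 129)) = Mul(Rational(11, 7), Rational(-2, 129)) = Rational(-22, 903)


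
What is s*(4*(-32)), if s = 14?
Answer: -1792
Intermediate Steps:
s*(4*(-32)) = 14*(4*(-32)) = 14*(-128) = -1792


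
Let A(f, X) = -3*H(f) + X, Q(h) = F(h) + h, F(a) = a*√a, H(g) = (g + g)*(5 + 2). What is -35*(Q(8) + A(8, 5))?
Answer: 11305 - 560*√2 ≈ 10513.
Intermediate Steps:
H(g) = 14*g (H(g) = (2*g)*7 = 14*g)
F(a) = a^(3/2)
Q(h) = h + h^(3/2) (Q(h) = h^(3/2) + h = h + h^(3/2))
A(f, X) = X - 42*f (A(f, X) = -42*f + X = X - 42*f)
-35*(Q(8) + A(8, 5)) = -35*((8 + 8^(3/2)) + (5 - 42*8)) = -35*((8 + 16*√2) + (5 - 336)) = -35*((8 + 16*√2) - 331) = -35*(-323 + 16*√2) = 11305 - 560*√2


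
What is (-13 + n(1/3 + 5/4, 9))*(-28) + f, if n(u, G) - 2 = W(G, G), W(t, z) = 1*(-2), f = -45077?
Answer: -44713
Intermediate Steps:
W(t, z) = -2
n(u, G) = 0 (n(u, G) = 2 - 2 = 0)
(-13 + n(1/3 + 5/4, 9))*(-28) + f = (-13 + 0)*(-28) - 45077 = -13*(-28) - 45077 = 364 - 45077 = -44713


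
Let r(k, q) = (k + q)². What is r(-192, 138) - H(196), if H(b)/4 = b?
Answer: 2132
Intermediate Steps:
H(b) = 4*b
r(-192, 138) - H(196) = (-192 + 138)² - 4*196 = (-54)² - 1*784 = 2916 - 784 = 2132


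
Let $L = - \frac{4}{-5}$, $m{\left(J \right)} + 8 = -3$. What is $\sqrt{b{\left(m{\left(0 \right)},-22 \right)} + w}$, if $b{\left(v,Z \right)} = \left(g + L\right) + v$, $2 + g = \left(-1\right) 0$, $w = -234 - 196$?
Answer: $\frac{i \sqrt{11055}}{5} \approx 21.029 i$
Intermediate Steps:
$m{\left(J \right)} = -11$ ($m{\left(J \right)} = -8 - 3 = -11$)
$L = \frac{4}{5}$ ($L = \left(-4\right) \left(- \frac{1}{5}\right) = \frac{4}{5} \approx 0.8$)
$w = -430$ ($w = -234 - 196 = -430$)
$g = -2$ ($g = -2 - 0 = -2 + 0 = -2$)
$b{\left(v,Z \right)} = - \frac{6}{5} + v$ ($b{\left(v,Z \right)} = \left(-2 + \frac{4}{5}\right) + v = - \frac{6}{5} + v$)
$\sqrt{b{\left(m{\left(0 \right)},-22 \right)} + w} = \sqrt{\left(- \frac{6}{5} - 11\right) - 430} = \sqrt{- \frac{61}{5} - 430} = \sqrt{- \frac{2211}{5}} = \frac{i \sqrt{11055}}{5}$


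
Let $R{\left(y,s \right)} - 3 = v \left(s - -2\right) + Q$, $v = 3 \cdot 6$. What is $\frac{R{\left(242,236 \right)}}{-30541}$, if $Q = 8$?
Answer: $- \frac{4295}{30541} \approx -0.14063$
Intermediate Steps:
$v = 18$
$R{\left(y,s \right)} = 47 + 18 s$ ($R{\left(y,s \right)} = 3 + \left(18 \left(s - -2\right) + 8\right) = 3 + \left(18 \left(s + 2\right) + 8\right) = 3 + \left(18 \left(2 + s\right) + 8\right) = 3 + \left(\left(36 + 18 s\right) + 8\right) = 3 + \left(44 + 18 s\right) = 47 + 18 s$)
$\frac{R{\left(242,236 \right)}}{-30541} = \frac{47 + 18 \cdot 236}{-30541} = \left(47 + 4248\right) \left(- \frac{1}{30541}\right) = 4295 \left(- \frac{1}{30541}\right) = - \frac{4295}{30541}$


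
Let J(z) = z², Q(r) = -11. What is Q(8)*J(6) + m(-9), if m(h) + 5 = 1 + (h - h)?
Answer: -400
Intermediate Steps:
m(h) = -4 (m(h) = -5 + (1 + (h - h)) = -5 + (1 + 0) = -5 + 1 = -4)
Q(8)*J(6) + m(-9) = -11*6² - 4 = -11*36 - 4 = -396 - 4 = -400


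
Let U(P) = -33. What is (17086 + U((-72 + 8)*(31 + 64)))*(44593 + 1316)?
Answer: 782886177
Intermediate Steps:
(17086 + U((-72 + 8)*(31 + 64)))*(44593 + 1316) = (17086 - 33)*(44593 + 1316) = 17053*45909 = 782886177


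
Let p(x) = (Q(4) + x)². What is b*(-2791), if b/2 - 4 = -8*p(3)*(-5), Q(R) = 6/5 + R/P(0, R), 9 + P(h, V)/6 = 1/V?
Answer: -8421742024/2205 ≈ -3.8194e+6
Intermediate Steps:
P(h, V) = -54 + 6/V
Q(R) = 6/5 + R/(-54 + 6/R)
p(x) = (118/105 + x)² (p(x) = ((-36 - 5*4² + 324*4)/(30*(-1 + 9*4)) + x)² = ((-36 - 5*16 + 1296)/(30*(-1 + 36)) + x)² = ((1/30)*(-36 - 80 + 1296)/35 + x)² = ((1/30)*(1/35)*1180 + x)² = (118/105 + x)²)
b = 3017464/2205 (b = 8 + 2*(-8*(118 + 105*3)²/11025*(-5)) = 8 + 2*(-8*(118 + 315)²/11025*(-5)) = 8 + 2*(-8*(1/11025)*433²*(-5)) = 8 + 2*(-8*(1/11025)*187489*(-5)) = 8 + 2*(-1499912*(-5)/11025) = 8 + 2*(-8*(-187489/2205)) = 8 + 2*(1499912/2205) = 8 + 2999824/2205 = 3017464/2205 ≈ 1368.5)
b*(-2791) = (3017464/2205)*(-2791) = -8421742024/2205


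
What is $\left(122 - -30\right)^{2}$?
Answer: $23104$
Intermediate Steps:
$\left(122 - -30\right)^{2} = \left(122 + 30\right)^{2} = 152^{2} = 23104$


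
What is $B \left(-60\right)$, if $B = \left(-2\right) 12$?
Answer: $1440$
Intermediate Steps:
$B = -24$
$B \left(-60\right) = \left(-24\right) \left(-60\right) = 1440$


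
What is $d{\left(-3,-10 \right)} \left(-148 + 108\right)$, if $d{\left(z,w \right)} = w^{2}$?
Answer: $-4000$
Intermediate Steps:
$d{\left(-3,-10 \right)} \left(-148 + 108\right) = \left(-10\right)^{2} \left(-148 + 108\right) = 100 \left(-40\right) = -4000$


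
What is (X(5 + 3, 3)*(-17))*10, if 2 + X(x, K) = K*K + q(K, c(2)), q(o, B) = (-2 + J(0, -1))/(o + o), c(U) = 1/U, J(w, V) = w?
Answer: -3400/3 ≈ -1133.3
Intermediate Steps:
q(o, B) = -1/o (q(o, B) = (-2 + 0)/(o + o) = -2*1/(2*o) = -1/o)
X(x, K) = -2 + K² - 1/K (X(x, K) = -2 + (K*K - 1/K) = -2 + (K² - 1/K) = -2 + K² - 1/K)
(X(5 + 3, 3)*(-17))*10 = ((-2 + 3² - 1/3)*(-17))*10 = ((-2 + 9 - 1*⅓)*(-17))*10 = ((-2 + 9 - ⅓)*(-17))*10 = ((20/3)*(-17))*10 = -340/3*10 = -3400/3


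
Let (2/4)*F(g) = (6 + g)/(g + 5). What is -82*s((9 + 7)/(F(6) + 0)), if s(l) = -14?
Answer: 1148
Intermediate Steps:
F(g) = 2*(6 + g)/(5 + g) (F(g) = 2*((6 + g)/(g + 5)) = 2*((6 + g)/(5 + g)) = 2*(6 + g)/(5 + g))
-82*s((9 + 7)/(F(6) + 0)) = -82*(-14) = 1148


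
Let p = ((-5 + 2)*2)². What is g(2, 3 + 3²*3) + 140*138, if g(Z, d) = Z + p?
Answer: 19358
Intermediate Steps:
p = 36 (p = (-3*2)² = (-6)² = 36)
g(Z, d) = 36 + Z (g(Z, d) = Z + 36 = 36 + Z)
g(2, 3 + 3²*3) + 140*138 = (36 + 2) + 140*138 = 38 + 19320 = 19358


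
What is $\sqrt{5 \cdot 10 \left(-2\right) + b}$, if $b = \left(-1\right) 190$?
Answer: $i \sqrt{290} \approx 17.029 i$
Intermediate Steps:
$b = -190$
$\sqrt{5 \cdot 10 \left(-2\right) + b} = \sqrt{5 \cdot 10 \left(-2\right) - 190} = \sqrt{50 \left(-2\right) - 190} = \sqrt{-100 - 190} = \sqrt{-290} = i \sqrt{290}$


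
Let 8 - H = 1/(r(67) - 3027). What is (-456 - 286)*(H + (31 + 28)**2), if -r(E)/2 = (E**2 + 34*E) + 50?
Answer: -43132630660/16661 ≈ -2.5888e+6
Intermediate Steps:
r(E) = -100 - 68*E - 2*E**2 (r(E) = -2*((E**2 + 34*E) + 50) = -2*(50 + E**2 + 34*E) = -100 - 68*E - 2*E**2)
H = 133289/16661 (H = 8 - 1/((-100 - 68*67 - 2*67**2) - 3027) = 8 - 1/((-100 - 4556 - 2*4489) - 3027) = 8 - 1/((-100 - 4556 - 8978) - 3027) = 8 - 1/(-13634 - 3027) = 8 - 1/(-16661) = 8 - 1*(-1/16661) = 8 + 1/16661 = 133289/16661 ≈ 8.0001)
(-456 - 286)*(H + (31 + 28)**2) = (-456 - 286)*(133289/16661 + (31 + 28)**2) = -742*(133289/16661 + 59**2) = -742*(133289/16661 + 3481) = -742*58130230/16661 = -43132630660/16661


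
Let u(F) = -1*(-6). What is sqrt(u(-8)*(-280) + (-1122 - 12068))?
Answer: I*sqrt(14870) ≈ 121.94*I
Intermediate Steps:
u(F) = 6
sqrt(u(-8)*(-280) + (-1122 - 12068)) = sqrt(6*(-280) + (-1122 - 12068)) = sqrt(-1680 - 13190) = sqrt(-14870) = I*sqrt(14870)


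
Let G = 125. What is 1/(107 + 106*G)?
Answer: 1/13357 ≈ 7.4867e-5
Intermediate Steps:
1/(107 + 106*G) = 1/(107 + 106*125) = 1/(107 + 13250) = 1/13357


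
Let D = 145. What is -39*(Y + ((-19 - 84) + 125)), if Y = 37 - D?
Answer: 3354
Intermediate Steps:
Y = -108 (Y = 37 - 1*145 = 37 - 145 = -108)
-39*(Y + ((-19 - 84) + 125)) = -39*(-108 + ((-19 - 84) + 125)) = -39*(-108 + (-103 + 125)) = -39*(-108 + 22) = -39*(-86) = 3354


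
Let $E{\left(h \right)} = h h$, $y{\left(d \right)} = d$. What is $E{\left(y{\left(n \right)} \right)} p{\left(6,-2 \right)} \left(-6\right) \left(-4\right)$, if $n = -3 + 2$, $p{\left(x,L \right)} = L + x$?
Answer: $96$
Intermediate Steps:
$n = -1$
$E{\left(h \right)} = h^{2}$
$E{\left(y{\left(n \right)} \right)} p{\left(6,-2 \right)} \left(-6\right) \left(-4\right) = \left(-1\right)^{2} \left(-2 + 6\right) \left(-6\right) \left(-4\right) = 1 \cdot 4 \left(-6\right) \left(-4\right) = 1 \left(\left(-24\right) \left(-4\right)\right) = 1 \cdot 96 = 96$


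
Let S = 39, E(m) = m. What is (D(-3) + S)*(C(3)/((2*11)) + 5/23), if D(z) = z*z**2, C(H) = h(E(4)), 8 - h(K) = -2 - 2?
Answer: 2316/253 ≈ 9.1541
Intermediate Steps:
h(K) = 12 (h(K) = 8 - (-2 - 2) = 8 - 1*(-4) = 8 + 4 = 12)
C(H) = 12
D(z) = z**3
(D(-3) + S)*(C(3)/((2*11)) + 5/23) = ((-3)**3 + 39)*(12/((2*11)) + 5/23) = (-27 + 39)*(12/22 + 5*(1/23)) = 12*(12*(1/22) + 5/23) = 12*(6/11 + 5/23) = 12*(193/253) = 2316/253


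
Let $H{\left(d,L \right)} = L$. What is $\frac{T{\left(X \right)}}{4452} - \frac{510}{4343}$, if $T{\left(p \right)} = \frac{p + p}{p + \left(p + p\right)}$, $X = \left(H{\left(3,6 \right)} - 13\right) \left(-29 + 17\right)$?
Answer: $- \frac{3401437}{29002554} \approx -0.11728$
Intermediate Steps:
$X = 84$ ($X = \left(6 - 13\right) \left(-29 + 17\right) = \left(-7\right) \left(-12\right) = 84$)
$T{\left(p \right)} = \frac{2}{3}$ ($T{\left(p \right)} = \frac{2 p}{p + 2 p} = \frac{2 p}{3 p} = 2 p \frac{1}{3 p} = \frac{2}{3}$)
$\frac{T{\left(X \right)}}{4452} - \frac{510}{4343} = \frac{2}{3 \cdot 4452} - \frac{510}{4343} = \frac{2}{3} \cdot \frac{1}{4452} - \frac{510}{4343} = \frac{1}{6678} - \frac{510}{4343} = - \frac{3401437}{29002554}$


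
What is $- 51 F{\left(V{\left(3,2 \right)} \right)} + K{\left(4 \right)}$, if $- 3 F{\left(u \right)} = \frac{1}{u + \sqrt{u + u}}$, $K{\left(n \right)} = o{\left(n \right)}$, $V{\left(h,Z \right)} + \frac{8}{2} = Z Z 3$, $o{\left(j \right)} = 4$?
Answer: $\frac{65}{12} \approx 5.4167$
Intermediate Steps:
$V{\left(h,Z \right)} = -4 + 3 Z^{2}$ ($V{\left(h,Z \right)} = -4 + Z Z 3 = -4 + Z^{2} \cdot 3 = -4 + 3 Z^{2}$)
$K{\left(n \right)} = 4$
$F{\left(u \right)} = - \frac{1}{3 \left(u + \sqrt{2} \sqrt{u}\right)}$ ($F{\left(u \right)} = - \frac{1}{3 \left(u + \sqrt{u + u}\right)} = - \frac{1}{3 \left(u + \sqrt{2 u}\right)} = - \frac{1}{3 \left(u + \sqrt{2} \sqrt{u}\right)}$)
$- 51 F{\left(V{\left(3,2 \right)} \right)} + K{\left(4 \right)} = - 51 \left(- \frac{1}{3 \left(-4 + 3 \cdot 2^{2}\right) + 3 \sqrt{2} \sqrt{-4 + 3 \cdot 2^{2}}}\right) + 4 = - 51 \left(- \frac{1}{3 \left(-4 + 3 \cdot 4\right) + 3 \sqrt{2} \sqrt{-4 + 3 \cdot 4}}\right) + 4 = - 51 \left(- \frac{1}{3 \left(-4 + 12\right) + 3 \sqrt{2} \sqrt{-4 + 12}}\right) + 4 = - 51 \left(- \frac{1}{3 \cdot 8 + 3 \sqrt{2} \sqrt{8}}\right) + 4 = - 51 \left(- \frac{1}{24 + 3 \sqrt{2} \cdot 2 \sqrt{2}}\right) + 4 = - 51 \left(- \frac{1}{24 + 12}\right) + 4 = - 51 \left(- \frac{1}{36}\right) + 4 = - 51 \left(\left(-1\right) \frac{1}{36}\right) + 4 = \left(-51\right) \left(- \frac{1}{36}\right) + 4 = \frac{17}{12} + 4 = \frac{65}{12}$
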